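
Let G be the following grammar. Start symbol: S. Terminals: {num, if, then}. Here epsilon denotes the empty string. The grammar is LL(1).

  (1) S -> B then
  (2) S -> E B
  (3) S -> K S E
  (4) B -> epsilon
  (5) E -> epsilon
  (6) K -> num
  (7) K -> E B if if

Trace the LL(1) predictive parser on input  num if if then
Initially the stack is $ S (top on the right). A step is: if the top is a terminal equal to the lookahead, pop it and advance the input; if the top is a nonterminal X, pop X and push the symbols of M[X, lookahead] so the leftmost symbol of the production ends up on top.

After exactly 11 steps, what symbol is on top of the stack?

then

step 1: stack=$ S  input=num if if then $  — expand S -> K S E
step 2: stack=$ E S K  input=num if if then $  — expand K -> num
step 3: stack=$ E S num  input=num if if then $  — match num
step 4: stack=$ E S  input=if if then $  — expand S -> K S E
step 5: stack=$ E E S K  input=if if then $  — expand K -> E B if if
step 6: stack=$ E E S if if B E  input=if if then $  — expand E -> epsilon
step 7: stack=$ E E S if if B  input=if if then $  — expand B -> epsilon
step 8: stack=$ E E S if if  input=if if then $  — match if
step 9: stack=$ E E S if  input=if then $  — match if
step 10: stack=$ E E S  input=then $  — expand S -> B then
step 11: stack=$ E E then B  input=then $  — expand B -> epsilon
Stack after step 11: $ E E then (top = then).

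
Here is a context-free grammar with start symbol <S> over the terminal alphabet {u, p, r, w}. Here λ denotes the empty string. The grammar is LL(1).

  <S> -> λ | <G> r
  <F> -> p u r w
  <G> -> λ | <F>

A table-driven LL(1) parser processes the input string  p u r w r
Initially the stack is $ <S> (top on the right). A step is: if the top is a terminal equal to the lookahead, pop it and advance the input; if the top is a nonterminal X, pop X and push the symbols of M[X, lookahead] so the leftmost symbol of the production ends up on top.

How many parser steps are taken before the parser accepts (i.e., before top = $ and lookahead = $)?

8

step 1: stack=$ <S>  input=p u r w r $  — expand <S> -> <G> r
step 2: stack=$ r <G>  input=p u r w r $  — expand <G> -> <F>
step 3: stack=$ r <F>  input=p u r w r $  — expand <F> -> p u r w
step 4: stack=$ r w r u p  input=p u r w r $  — match p
step 5: stack=$ r w r u  input=u r w r $  — match u
step 6: stack=$ r w r  input=r w r $  — match r
step 7: stack=$ r w  input=w r $  — match w
step 8: stack=$ r  input=r $  — match r
Accept reached after 8 steps.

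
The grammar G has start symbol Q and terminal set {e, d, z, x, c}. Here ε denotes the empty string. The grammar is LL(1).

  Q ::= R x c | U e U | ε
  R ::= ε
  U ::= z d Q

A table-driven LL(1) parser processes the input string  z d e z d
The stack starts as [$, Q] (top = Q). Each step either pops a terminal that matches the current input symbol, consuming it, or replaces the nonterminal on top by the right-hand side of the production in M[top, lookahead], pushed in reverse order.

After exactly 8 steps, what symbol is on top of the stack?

d

     Stack        Input        Action
  1  $ Q          z d e z d $  expand Q ::= U e U
  2  $ U e U      z d e z d $  expand U ::= z d Q
  3  $ U e Q d z  z d e z d $  match z
  4  $ U e Q d    d e z d $    match d
  5  $ U e Q      e z d $      expand Q ::= ε
  6  $ U e        e z d $      match e
  7  $ U          z d $        expand U ::= z d Q
  8  $ Q d z      z d $        match z
Stack after step 8: $ Q d (top = d).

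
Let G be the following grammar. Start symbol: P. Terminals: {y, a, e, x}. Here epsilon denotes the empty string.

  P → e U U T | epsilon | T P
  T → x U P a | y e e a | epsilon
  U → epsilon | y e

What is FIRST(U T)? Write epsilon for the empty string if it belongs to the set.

FIRST(T): from T→x U P a we get {x}; from T→y e e a we get {y}; from T→epsilon we get {epsilon}. So FIRST(T) = {epsilon, x, y}.
FIRST(U): from U→epsilon we get {epsilon}; from U→y e we get {y}. So FIRST(U) = {epsilon, y}.
FIRST(P): from P→e U U T we get {e}; from P→epsilon we get {epsilon}; from P→T P we get {epsilon, e, x, y}. So FIRST(P) = {epsilon, e, x, y}.
FIRST(U T): take FIRST of each symbol in turn, carrying on past any symbol whose FIRST contains epsilon; result {epsilon, x, y}.

{epsilon, x, y}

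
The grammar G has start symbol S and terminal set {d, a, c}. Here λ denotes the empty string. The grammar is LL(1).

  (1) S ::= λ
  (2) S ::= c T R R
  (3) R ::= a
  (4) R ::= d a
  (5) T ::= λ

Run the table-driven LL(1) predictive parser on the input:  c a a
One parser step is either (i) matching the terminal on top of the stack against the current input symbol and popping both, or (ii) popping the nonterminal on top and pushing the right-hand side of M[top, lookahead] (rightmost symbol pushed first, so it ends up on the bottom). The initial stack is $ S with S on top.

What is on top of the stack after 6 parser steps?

     Stack      Input    Action
  1  $ S        c a a $  expand S ::= c T R R
  2  $ R R T c  c a a $  match c
  3  $ R R T    a a $    expand T ::= λ
  4  $ R R      a a $    expand R ::= a
  5  $ R a      a a $    match a
  6  $ R        a $      expand R ::= a
Stack after step 6: $ a (top = a).

a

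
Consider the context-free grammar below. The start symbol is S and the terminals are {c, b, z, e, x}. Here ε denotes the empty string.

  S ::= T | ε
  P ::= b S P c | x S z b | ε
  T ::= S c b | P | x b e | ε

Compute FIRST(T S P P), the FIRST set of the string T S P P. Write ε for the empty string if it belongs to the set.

FIRST(P) = {ε, b, x}
FIRST(S) = {ε, b, c, x}  (via T)
FIRST(T) = {ε, b, c, x}  (via S c b, P)
FIRST(T S P P): take FIRST of each symbol in turn, carrying on past any symbol whose FIRST contains ε; result {ε, b, c, x}.

{ε, b, c, x}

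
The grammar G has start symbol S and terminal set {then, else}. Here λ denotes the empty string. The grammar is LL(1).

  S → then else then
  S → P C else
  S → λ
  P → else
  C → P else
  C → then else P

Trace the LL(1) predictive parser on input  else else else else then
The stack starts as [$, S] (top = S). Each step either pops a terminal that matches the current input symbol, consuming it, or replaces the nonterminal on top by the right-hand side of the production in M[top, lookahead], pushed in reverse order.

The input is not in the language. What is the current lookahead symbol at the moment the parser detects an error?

step 1: stack=$ S  input=else else else else then $  — expand S → P C else
step 2: stack=$ else C P  input=else else else else then $  — expand P → else
step 3: stack=$ else C else  input=else else else else then $  — match else
step 4: stack=$ else C  input=else else else then $  — expand C → P else
step 5: stack=$ else else P  input=else else else then $  — expand P → else
step 6: stack=$ else else else  input=else else else then $  — match else
step 7: stack=$ else else  input=else else then $  — match else
step 8: stack=$ else  input=else then $  — match else
step 9: stack=$  input=then $  — error: stack empty but input remains

then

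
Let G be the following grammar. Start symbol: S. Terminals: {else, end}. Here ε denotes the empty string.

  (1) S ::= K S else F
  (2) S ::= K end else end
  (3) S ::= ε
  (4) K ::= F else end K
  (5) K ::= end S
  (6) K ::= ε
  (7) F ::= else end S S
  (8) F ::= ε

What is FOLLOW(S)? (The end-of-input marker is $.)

FIRST(F) = {ε, else}
FIRST(K) = {ε, else, end}  (via F else end K)
FIRST(S) = {ε, else, end}  (via K S else F, K end else end)
FOLLOW(S) includes $ since S is the start symbol.
FOLLOW(K): in S::=K S else F, K is followed by S else F with FIRST {else, end}; in S::=K end else end, K is followed by end else end with FIRST {end}; in K::=F else end K, the suffix after K is empty (adds nothing new). Thus FOLLOW(K) = {else, end}.
FOLLOW(S): in S::=K S else F, S is followed by else F with FIRST {else}; in K::=end S, the suffix after S is empty, so FOLLOW(S) ⊇ FOLLOW(K) = {else, end}; in F::=else end S S (occurrence 1), S is followed by S with FIRST {ε, else, end}; in F::=else end S S (occurrence 1), the suffix after S is nullable, so FOLLOW(S) ⊇ FOLLOW(F) = {$, else, end}; in F::=else end S S (occurrence 2), the suffix after S is empty, so FOLLOW(S) ⊇ FOLLOW(F) = {$, else, end}. Thus FOLLOW(S) = {$, else, end}.
FOLLOW(F): in S::=K S else F, the suffix after F is empty, so FOLLOW(F) ⊇ FOLLOW(S) = {$, else, end}; in K::=F else end K, F is followed by else end K with FIRST {else}. Thus FOLLOW(F) = {$, else, end}.

{$, else, end}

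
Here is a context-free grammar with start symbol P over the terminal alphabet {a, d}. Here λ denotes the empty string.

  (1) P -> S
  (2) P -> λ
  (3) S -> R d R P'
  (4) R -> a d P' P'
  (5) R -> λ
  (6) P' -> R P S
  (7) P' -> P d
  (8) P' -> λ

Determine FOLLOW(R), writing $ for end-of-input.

FIRST(R): from R->a d P' P' we get {a}; from R->λ we get {λ}. So FIRST(R) = {λ, a}.
FIRST(S): from S->R d R P' we get {a, d}. So FIRST(S) = {a, d}.
FIRST(P): from P->S we get {a, d}; from P->λ we get {λ}. So FIRST(P) = {λ, a, d}.
FIRST(P'): from P'->R P S we get {a, d}; from P'->P d we get {a, d}; from P'->λ we get {λ}. So FIRST(P') = {λ, a, d}.
FOLLOW(P) includes $ since P is the start symbol.
FOLLOW(P): in P'->R P S, P is followed by S with FIRST {a, d}; in P'->P d, P is followed by d with FIRST {d}. Thus FOLLOW(P) = {$, a, d}.
FOLLOW(S): in P->S, the suffix after S is empty, so FOLLOW(S) ⊇ FOLLOW(P) = {$, a, d}; in P'->R P S, the suffix after S is empty, so FOLLOW(S) ⊇ FOLLOW(P') = {$, a, d}. Thus FOLLOW(S) = {$, a, d}.
FOLLOW(R): in S->R d R P' (occurrence 1), R is followed by d R P' with FIRST {d}; in S->R d R P' (occurrence 2), R is followed by P' with FIRST {λ, a, d}; in S->R d R P' (occurrence 2), the suffix after R is nullable, so FOLLOW(R) ⊇ FOLLOW(S) = {$, a, d}; in P'->R P S, R is followed by P S with FIRST {a, d}. Thus FOLLOW(R) = {$, a, d}.
FOLLOW(P'): in S->R d R P', the suffix after P' is empty, so FOLLOW(P') ⊇ FOLLOW(S) = {$, a, d}; in R->a d P' P' (occurrence 1), P' is followed by P' with FIRST {λ, a, d}; in R->a d P' P' (occurrence 1), the suffix after P' is nullable, so FOLLOW(P') ⊇ FOLLOW(R) = {$, a, d}; in R->a d P' P' (occurrence 2), the suffix after P' is empty, so FOLLOW(P') ⊇ FOLLOW(R) = {$, a, d}. Thus FOLLOW(P') = {$, a, d}.

{$, a, d}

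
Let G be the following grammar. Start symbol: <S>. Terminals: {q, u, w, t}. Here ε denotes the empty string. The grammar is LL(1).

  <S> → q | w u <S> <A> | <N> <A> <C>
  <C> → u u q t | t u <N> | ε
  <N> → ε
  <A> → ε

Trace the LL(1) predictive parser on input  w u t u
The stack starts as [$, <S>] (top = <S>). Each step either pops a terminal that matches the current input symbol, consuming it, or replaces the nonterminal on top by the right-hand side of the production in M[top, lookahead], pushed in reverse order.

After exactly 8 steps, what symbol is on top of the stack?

     Stack              Input      Action
  1  $ <S>              w u t u $  expand <S> → w u <S> <A>
  2  $ <A> <S> u w      w u t u $  match w
  3  $ <A> <S> u        u t u $    match u
  4  $ <A> <S>          t u $      expand <S> → <N> <A> <C>
  5  $ <A> <C> <A> <N>  t u $      expand <N> → ε
  6  $ <A> <C> <A>      t u $      expand <A> → ε
  7  $ <A> <C>          t u $      expand <C> → t u <N>
  8  $ <A> <N> u t      t u $      match t
Stack after step 8: $ <A> <N> u (top = u).

u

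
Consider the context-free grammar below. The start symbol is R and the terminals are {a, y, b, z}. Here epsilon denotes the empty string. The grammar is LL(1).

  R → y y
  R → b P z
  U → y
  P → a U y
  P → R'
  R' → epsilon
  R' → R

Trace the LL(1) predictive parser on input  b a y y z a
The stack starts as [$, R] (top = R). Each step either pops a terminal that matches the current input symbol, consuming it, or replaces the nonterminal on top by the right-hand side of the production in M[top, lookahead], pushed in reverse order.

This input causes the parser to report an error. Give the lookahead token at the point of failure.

a

step 1: stack=$ R  input=b a y y z a $  — expand R → b P z
step 2: stack=$ z P b  input=b a y y z a $  — match b
step 3: stack=$ z P  input=a y y z a $  — expand P → a U y
step 4: stack=$ z y U a  input=a y y z a $  — match a
step 5: stack=$ z y U  input=y y z a $  — expand U → y
step 6: stack=$ z y y  input=y y z a $  — match y
step 7: stack=$ z y  input=y z a $  — match y
step 8: stack=$ z  input=z a $  — match z
step 9: stack=$  input=a $  — error: stack empty but input remains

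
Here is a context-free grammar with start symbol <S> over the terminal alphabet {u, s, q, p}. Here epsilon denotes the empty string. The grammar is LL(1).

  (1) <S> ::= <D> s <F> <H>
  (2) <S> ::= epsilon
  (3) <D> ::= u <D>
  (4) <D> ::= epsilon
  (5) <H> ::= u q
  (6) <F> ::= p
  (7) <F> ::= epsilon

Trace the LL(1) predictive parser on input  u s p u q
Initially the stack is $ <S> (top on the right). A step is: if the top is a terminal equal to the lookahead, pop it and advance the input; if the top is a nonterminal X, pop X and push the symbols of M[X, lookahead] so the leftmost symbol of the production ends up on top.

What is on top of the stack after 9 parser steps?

step 1: stack=$ <S>  input=u s p u q $  — expand <S> ::= <D> s <F> <H>
step 2: stack=$ <H> <F> s <D>  input=u s p u q $  — expand <D> ::= u <D>
step 3: stack=$ <H> <F> s <D> u  input=u s p u q $  — match u
step 4: stack=$ <H> <F> s <D>  input=s p u q $  — expand <D> ::= epsilon
step 5: stack=$ <H> <F> s  input=s p u q $  — match s
step 6: stack=$ <H> <F>  input=p u q $  — expand <F> ::= p
step 7: stack=$ <H> p  input=p u q $  — match p
step 8: stack=$ <H>  input=u q $  — expand <H> ::= u q
step 9: stack=$ q u  input=u q $  — match u
Stack after step 9: $ q (top = q).

q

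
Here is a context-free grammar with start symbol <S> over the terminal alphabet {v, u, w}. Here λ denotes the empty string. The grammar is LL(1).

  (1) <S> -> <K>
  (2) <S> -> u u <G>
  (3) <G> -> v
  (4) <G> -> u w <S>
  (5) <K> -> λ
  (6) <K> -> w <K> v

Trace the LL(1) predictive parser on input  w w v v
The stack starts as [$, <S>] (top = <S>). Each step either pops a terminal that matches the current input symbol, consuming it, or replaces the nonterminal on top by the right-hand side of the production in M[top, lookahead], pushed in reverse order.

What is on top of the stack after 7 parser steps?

step 1: stack=$ <S>  input=w w v v $  — expand <S> -> <K>
step 2: stack=$ <K>  input=w w v v $  — expand <K> -> w <K> v
step 3: stack=$ v <K> w  input=w w v v $  — match w
step 4: stack=$ v <K>  input=w v v $  — expand <K> -> w <K> v
step 5: stack=$ v v <K> w  input=w v v $  — match w
step 6: stack=$ v v <K>  input=v v $  — expand <K> -> λ
step 7: stack=$ v v  input=v v $  — match v
Stack after step 7: $ v (top = v).

v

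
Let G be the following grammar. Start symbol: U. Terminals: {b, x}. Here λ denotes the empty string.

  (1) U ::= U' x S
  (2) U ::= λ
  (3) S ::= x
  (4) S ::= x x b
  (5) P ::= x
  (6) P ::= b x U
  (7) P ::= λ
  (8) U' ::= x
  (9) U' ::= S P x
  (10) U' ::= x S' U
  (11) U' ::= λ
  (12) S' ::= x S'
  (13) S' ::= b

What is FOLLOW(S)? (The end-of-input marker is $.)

{$, b, x}

FIRST(S) = {x}
FIRST(P) = {λ, b, x}
FIRST(S') = {b, x}
FIRST(U') = {λ, x}  (via S P x)
FIRST(U) = {λ, x}  (via U' x S)
FOLLOW(U) includes $ since U is the start symbol.
FOLLOW(P): in U'::=S P x, P is followed by x with FIRST {x}. Thus FOLLOW(P) = {x}.
FOLLOW(U'): in U::=U' x S, U' is followed by x S with FIRST {x}. Thus FOLLOW(U') = {x}.
FOLLOW(U): in P::=b x U, the suffix after U is empty, so FOLLOW(U) ⊇ FOLLOW(P) = {x}; in U'::=x S' U, the suffix after U is empty, so FOLLOW(U) ⊇ FOLLOW(U') = {x}. Thus FOLLOW(U) = {$, x}.
FOLLOW(S): in U::=U' x S, the suffix after S is empty, so FOLLOW(S) ⊇ FOLLOW(U) = {$, x}; in U'::=S P x, S is followed by P x with FIRST {b, x}. Thus FOLLOW(S) = {$, b, x}.
FOLLOW(S'): in U'::=x S' U, S' is followed by U with FIRST {λ, x}; in U'::=x S' U, the suffix after S' is nullable, so FOLLOW(S') ⊇ FOLLOW(U') = {x}; in S'::=x S', the suffix after S' is empty (adds nothing new). Thus FOLLOW(S') = {x}.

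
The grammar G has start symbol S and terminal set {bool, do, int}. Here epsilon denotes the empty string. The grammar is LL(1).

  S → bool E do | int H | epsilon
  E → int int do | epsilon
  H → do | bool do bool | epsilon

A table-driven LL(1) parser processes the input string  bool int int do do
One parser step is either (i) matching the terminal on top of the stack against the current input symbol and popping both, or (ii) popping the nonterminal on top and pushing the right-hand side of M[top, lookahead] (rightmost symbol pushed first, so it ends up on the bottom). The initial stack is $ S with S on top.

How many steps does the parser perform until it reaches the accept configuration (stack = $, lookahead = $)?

7

     Stack            Input                 Action
  1  $ S              bool int int do do $  expand S → bool E do
  2  $ do E bool      bool int int do do $  match bool
  3  $ do E           int int do do $       expand E → int int do
  4  $ do do int int  int int do do $       match int
  5  $ do do int      int do do $           match int
  6  $ do do          do do $               match do
  7  $ do             do $                  match do
Accept reached after 7 steps.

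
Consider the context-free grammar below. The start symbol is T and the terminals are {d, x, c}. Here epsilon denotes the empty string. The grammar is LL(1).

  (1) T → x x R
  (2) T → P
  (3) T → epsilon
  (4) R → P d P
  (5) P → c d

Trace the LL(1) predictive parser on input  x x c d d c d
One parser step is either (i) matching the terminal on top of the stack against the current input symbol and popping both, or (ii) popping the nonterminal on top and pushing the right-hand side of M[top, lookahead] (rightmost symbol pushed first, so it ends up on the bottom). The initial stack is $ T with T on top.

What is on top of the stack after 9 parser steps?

c

step 1: stack=$ T  input=x x c d d c d $  — expand T → x x R
step 2: stack=$ R x x  input=x x c d d c d $  — match x
step 3: stack=$ R x  input=x c d d c d $  — match x
step 4: stack=$ R  input=c d d c d $  — expand R → P d P
step 5: stack=$ P d P  input=c d d c d $  — expand P → c d
step 6: stack=$ P d d c  input=c d d c d $  — match c
step 7: stack=$ P d d  input=d d c d $  — match d
step 8: stack=$ P d  input=d c d $  — match d
step 9: stack=$ P  input=c d $  — expand P → c d
Stack after step 9: $ d c (top = c).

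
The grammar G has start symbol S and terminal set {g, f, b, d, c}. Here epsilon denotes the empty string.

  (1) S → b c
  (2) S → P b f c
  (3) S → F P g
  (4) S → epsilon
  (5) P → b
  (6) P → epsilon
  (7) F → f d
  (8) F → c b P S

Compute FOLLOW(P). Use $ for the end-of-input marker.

{b, c, f, g}

FIRST(P): from P→b we get {b}; from P→epsilon we get {epsilon}. So FIRST(P) = {epsilon, b}.
FIRST(F): from F→f d we get {f}; from F→c b P S we get {c}. So FIRST(F) = {c, f}.
FIRST(S): from S→b c we get {b}; from S→P b f c we get {b}; from S→F P g we get {c, f}; from S→epsilon we get {epsilon}. So FIRST(S) = {epsilon, b, c, f}.
FOLLOW(S) includes $ since S is the start symbol.
FOLLOW(F): in S→F P g, F is followed by P g with FIRST {b, g}. Thus FOLLOW(F) = {b, g}.
FOLLOW(S): in F→c b P S, the suffix after S is empty, so FOLLOW(S) ⊇ FOLLOW(F) = {b, g}. Thus FOLLOW(S) = {$, b, g}.
FOLLOW(P): in S→P b f c, P is followed by b f c with FIRST {b}; in S→F P g, P is followed by g with FIRST {g}; in F→c b P S, P is followed by S with FIRST {epsilon, b, c, f}; in F→c b P S, the suffix after P is nullable, so FOLLOW(P) ⊇ FOLLOW(F) = {b, g}. Thus FOLLOW(P) = {b, c, f, g}.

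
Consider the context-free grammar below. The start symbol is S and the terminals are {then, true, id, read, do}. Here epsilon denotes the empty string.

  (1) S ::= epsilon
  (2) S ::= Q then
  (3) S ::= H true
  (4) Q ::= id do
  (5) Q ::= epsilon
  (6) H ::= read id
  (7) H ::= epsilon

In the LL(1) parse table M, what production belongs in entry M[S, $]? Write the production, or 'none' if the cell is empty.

S ::= epsilon

FIRST(Q) = {epsilon, id}
FIRST(H) = {epsilon, read}
FIRST(S) = {epsilon, id, read, then, true}  (via Q then, H true)
FOLLOW(S) includes $ since S is the start symbol.
FOLLOW(S): S appears on no right-hand side. Thus FOLLOW(S) = {$}.
For S ::= epsilon: FIRST(epsilon) = {epsilon}, so it goes in M[S, t] for t ∈ {}; since epsilon ∈ FIRST, also for every t ∈ FOLLOW(S) = {$}.
For S ::= Q then: FIRST(Q then) = {id, then}, so it goes in M[S, t] for t ∈ {id, then}.
For S ::= H true: FIRST(H true) = {read, true}, so it goes in M[S, t] for t ∈ {read, true}.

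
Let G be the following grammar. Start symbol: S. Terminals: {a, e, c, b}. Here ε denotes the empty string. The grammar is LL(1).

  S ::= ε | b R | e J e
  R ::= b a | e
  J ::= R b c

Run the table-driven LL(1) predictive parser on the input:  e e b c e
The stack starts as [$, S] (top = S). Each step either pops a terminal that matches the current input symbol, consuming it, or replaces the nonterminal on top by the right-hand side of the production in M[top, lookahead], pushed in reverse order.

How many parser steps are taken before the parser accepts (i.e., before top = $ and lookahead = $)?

8

step 1: stack=$ S  input=e e b c e $  — expand S ::= e J e
step 2: stack=$ e J e  input=e e b c e $  — match e
step 3: stack=$ e J  input=e b c e $  — expand J ::= R b c
step 4: stack=$ e c b R  input=e b c e $  — expand R ::= e
step 5: stack=$ e c b e  input=e b c e $  — match e
step 6: stack=$ e c b  input=b c e $  — match b
step 7: stack=$ e c  input=c e $  — match c
step 8: stack=$ e  input=e $  — match e
Accept reached after 8 steps.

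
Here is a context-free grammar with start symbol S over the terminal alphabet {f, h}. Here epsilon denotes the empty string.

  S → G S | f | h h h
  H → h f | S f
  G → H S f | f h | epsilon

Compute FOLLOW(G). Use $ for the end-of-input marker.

{f, h}

FIRST(S): from S→G S we get {f, h}; from S→f we get {f}; from S→h h h we get {h}. So FIRST(S) = {f, h}.
FIRST(H): from H→h f we get {h}; from H→S f we get {f, h}. So FIRST(H) = {f, h}.
FIRST(G): from G→H S f we get {f, h}; from G→f h we get {f}; from G→epsilon we get {epsilon}. So FIRST(G) = {epsilon, f, h}.
FOLLOW(S) includes $ since S is the start symbol.
FOLLOW(S): in S→G S, the suffix after S is empty (adds nothing new); in H→S f, S is followed by f with FIRST {f}; in G→H S f, S is followed by f with FIRST {f}. Thus FOLLOW(S) = {$, f}.
FOLLOW(H): in G→H S f, H is followed by S f with FIRST {f, h}. Thus FOLLOW(H) = {f, h}.
FOLLOW(G): in S→G S, G is followed by S with FIRST {f, h}. Thus FOLLOW(G) = {f, h}.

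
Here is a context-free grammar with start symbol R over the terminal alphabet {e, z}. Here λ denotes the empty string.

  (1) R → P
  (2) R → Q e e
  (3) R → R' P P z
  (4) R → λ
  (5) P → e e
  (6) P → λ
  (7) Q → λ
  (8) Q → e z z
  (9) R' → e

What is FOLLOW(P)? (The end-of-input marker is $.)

{$, e, z}

FIRST(P) = {λ, e}
FIRST(Q) = {λ, e}
FIRST(R') = {e}
FIRST(R) = {λ, e}  (via P, Q e e, R' P P z)
FOLLOW(R) includes $ since R is the start symbol.
FOLLOW(R): R appears on no right-hand side. Thus FOLLOW(R) = {$}.
FOLLOW(P): in R→P, the suffix after P is empty, so FOLLOW(P) ⊇ FOLLOW(R) = {$}; in R→R' P P z (occurrence 1), P is followed by P z with FIRST {e, z}; in R→R' P P z (occurrence 2), P is followed by z with FIRST {z}. Thus FOLLOW(P) = {$, e, z}.
FOLLOW(Q): in R→Q e e, Q is followed by e e with FIRST {e}. Thus FOLLOW(Q) = {e}.
FOLLOW(R'): in R→R' P P z, R' is followed by P P z with FIRST {e, z}. Thus FOLLOW(R') = {e, z}.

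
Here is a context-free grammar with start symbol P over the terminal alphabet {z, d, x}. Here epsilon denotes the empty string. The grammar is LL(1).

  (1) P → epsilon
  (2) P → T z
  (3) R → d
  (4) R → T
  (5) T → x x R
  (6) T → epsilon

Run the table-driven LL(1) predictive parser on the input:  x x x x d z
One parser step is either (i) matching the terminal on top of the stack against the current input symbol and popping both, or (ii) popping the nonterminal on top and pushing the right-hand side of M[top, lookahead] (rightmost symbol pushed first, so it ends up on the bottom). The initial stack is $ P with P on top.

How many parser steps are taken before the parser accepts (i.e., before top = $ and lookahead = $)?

11

      Stack      Input          Action
   1  $ P        x x x x d z $  expand P → T z
   2  $ z T      x x x x d z $  expand T → x x R
   3  $ z R x x  x x x x d z $  match x
   4  $ z R x    x x x d z $    match x
   5  $ z R      x x d z $      expand R → T
   6  $ z T      x x d z $      expand T → x x R
   7  $ z R x x  x x d z $      match x
   8  $ z R x    x d z $        match x
   9  $ z R      d z $          expand R → d
  10  $ z d      d z $          match d
  11  $ z        z $            match z
Accept reached after 11 steps.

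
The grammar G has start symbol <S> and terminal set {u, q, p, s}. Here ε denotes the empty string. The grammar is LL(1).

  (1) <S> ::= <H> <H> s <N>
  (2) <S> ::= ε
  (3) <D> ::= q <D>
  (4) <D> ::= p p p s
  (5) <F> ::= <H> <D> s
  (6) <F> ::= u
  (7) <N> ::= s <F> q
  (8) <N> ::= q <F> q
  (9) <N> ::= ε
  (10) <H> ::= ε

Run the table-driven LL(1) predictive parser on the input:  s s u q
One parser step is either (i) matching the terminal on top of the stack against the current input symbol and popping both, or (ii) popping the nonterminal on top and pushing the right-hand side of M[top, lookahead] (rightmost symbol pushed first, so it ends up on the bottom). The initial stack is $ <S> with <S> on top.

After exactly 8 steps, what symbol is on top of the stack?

step 1: stack=$ <S>  input=s s u q $  — expand <S> ::= <H> <H> s <N>
step 2: stack=$ <N> s <H> <H>  input=s s u q $  — expand <H> ::= ε
step 3: stack=$ <N> s <H>  input=s s u q $  — expand <H> ::= ε
step 4: stack=$ <N> s  input=s s u q $  — match s
step 5: stack=$ <N>  input=s u q $  — expand <N> ::= s <F> q
step 6: stack=$ q <F> s  input=s u q $  — match s
step 7: stack=$ q <F>  input=u q $  — expand <F> ::= u
step 8: stack=$ q u  input=u q $  — match u
Stack after step 8: $ q (top = q).

q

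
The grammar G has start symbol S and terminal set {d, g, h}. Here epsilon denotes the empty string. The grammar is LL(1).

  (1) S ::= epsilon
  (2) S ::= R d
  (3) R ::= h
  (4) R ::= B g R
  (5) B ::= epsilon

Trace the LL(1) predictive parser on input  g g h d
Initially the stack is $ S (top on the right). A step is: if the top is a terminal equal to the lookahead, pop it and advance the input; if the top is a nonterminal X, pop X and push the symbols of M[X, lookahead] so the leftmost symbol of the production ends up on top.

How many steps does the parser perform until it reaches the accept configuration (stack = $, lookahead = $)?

      Stack      Input      Action
   1  $ S        g g h d $  expand S ::= R d
   2  $ d R      g g h d $  expand R ::= B g R
   3  $ d R g B  g g h d $  expand B ::= epsilon
   4  $ d R g    g g h d $  match g
   5  $ d R      g h d $    expand R ::= B g R
   6  $ d R g B  g h d $    expand B ::= epsilon
   7  $ d R g    g h d $    match g
   8  $ d R      h d $      expand R ::= h
   9  $ d h      h d $      match h
  10  $ d        d $        match d
Accept reached after 10 steps.

10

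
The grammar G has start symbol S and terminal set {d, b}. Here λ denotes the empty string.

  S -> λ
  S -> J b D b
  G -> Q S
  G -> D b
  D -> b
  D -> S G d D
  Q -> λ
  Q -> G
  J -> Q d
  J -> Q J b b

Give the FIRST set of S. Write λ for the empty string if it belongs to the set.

FIRST(S) = {λ, b, d}  (via J b D b)
FIRST(G) = {λ, b, d}  (via Q S, D b)
FIRST(D) = {b, d}  (via S G d D)
FIRST(Q) = {λ, b, d}  (via G)
FIRST(J) = {b, d}  (via Q d, Q J b b)

{λ, b, d}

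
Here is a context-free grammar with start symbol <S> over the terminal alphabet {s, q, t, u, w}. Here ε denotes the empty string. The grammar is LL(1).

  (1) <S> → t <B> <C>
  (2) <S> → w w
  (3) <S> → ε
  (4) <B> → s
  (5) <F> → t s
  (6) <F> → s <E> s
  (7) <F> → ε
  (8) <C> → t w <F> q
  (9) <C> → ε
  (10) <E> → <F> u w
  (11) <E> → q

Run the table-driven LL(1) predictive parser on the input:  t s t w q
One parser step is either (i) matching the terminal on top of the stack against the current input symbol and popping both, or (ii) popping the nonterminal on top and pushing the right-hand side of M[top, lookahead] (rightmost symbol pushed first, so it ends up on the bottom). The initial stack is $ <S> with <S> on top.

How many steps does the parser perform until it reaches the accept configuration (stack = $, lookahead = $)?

9

step 1: stack=$ <S>  input=t s t w q $  — expand <S> → t <B> <C>
step 2: stack=$ <C> <B> t  input=t s t w q $  — match t
step 3: stack=$ <C> <B>  input=s t w q $  — expand <B> → s
step 4: stack=$ <C> s  input=s t w q $  — match s
step 5: stack=$ <C>  input=t w q $  — expand <C> → t w <F> q
step 6: stack=$ q <F> w t  input=t w q $  — match t
step 7: stack=$ q <F> w  input=w q $  — match w
step 8: stack=$ q <F>  input=q $  — expand <F> → ε
step 9: stack=$ q  input=q $  — match q
Accept reached after 9 steps.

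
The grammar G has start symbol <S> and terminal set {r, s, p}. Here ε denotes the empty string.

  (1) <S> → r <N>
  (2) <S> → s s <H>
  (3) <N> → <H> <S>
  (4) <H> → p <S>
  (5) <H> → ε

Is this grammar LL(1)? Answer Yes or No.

Yes

FIRST(<S>) = {r, s}
FIRST(<N>) = {p, r, s}
FIRST(<H>) = {ε, p}
FOLLOW(<S>) = {$, r, s}
FOLLOW(<N>) = {$, r, s}
FOLLOW(<H>) = {$, r, s}
Each cell of M receives at most one production.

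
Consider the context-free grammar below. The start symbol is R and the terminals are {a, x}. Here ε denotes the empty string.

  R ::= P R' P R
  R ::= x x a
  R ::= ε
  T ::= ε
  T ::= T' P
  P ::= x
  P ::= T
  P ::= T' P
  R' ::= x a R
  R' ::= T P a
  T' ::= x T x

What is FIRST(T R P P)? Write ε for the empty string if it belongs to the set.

{ε, a, x}

FIRST(T') = {x}
FIRST(T) = {ε, x}  (via T' P)
FIRST(P) = {ε, x}  (via T, T' P)
FIRST(R') = {a, x}  (via T P a)
FIRST(R) = {ε, a, x}  (via P R' P R)
FIRST(T R P P): take FIRST of each symbol in turn, carrying on past any symbol whose FIRST contains ε; result {ε, a, x}.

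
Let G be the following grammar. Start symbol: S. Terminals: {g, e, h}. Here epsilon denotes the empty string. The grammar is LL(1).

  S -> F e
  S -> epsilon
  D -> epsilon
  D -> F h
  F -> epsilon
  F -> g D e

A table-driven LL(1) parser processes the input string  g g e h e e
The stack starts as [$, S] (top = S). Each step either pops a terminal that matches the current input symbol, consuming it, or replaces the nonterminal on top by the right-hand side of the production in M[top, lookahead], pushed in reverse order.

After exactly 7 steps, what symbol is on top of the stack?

step 1: stack=$ S  input=g g e h e e $  — expand S -> F e
step 2: stack=$ e F  input=g g e h e e $  — expand F -> g D e
step 3: stack=$ e e D g  input=g g e h e e $  — match g
step 4: stack=$ e e D  input=g e h e e $  — expand D -> F h
step 5: stack=$ e e h F  input=g e h e e $  — expand F -> g D e
step 6: stack=$ e e h e D g  input=g e h e e $  — match g
step 7: stack=$ e e h e D  input=e h e e $  — expand D -> epsilon
Stack after step 7: $ e e h e (top = e).

e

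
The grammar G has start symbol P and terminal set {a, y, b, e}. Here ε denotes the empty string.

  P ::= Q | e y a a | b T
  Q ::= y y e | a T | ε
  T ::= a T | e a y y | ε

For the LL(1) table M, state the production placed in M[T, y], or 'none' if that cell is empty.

FIRST(Q) = {ε, a, y}
FIRST(T) = {ε, a, e}
FIRST(P) = {ε, a, b, e, y}  (via Q)
FOLLOW(P) includes $ since P is the start symbol.
FOLLOW(P): P appears on no right-hand side. Thus FOLLOW(P) = {$}.
FOLLOW(Q): in P::=Q, the suffix after Q is empty, so FOLLOW(Q) ⊇ FOLLOW(P) = {$}. Thus FOLLOW(Q) = {$}.
FOLLOW(T): in P::=b T, the suffix after T is empty, so FOLLOW(T) ⊇ FOLLOW(P) = {$}; in Q::=a T, the suffix after T is empty, so FOLLOW(T) ⊇ FOLLOW(Q) = {$}; in T::=a T, the suffix after T is empty (adds nothing new). Thus FOLLOW(T) = {$}.
For T ::= a T: FIRST(a T) = {a}, so it goes in M[T, t] for t ∈ {a}.
For T ::= e a y y: FIRST(e a y y) = {e}, so it goes in M[T, t] for t ∈ {e}.
For T ::= ε: FIRST(ε) = {ε}, so it goes in M[T, t] for t ∈ {}; since ε ∈ FIRST, also for every t ∈ FOLLOW(T) = {$}.
None of these place a production in M[T, y].

none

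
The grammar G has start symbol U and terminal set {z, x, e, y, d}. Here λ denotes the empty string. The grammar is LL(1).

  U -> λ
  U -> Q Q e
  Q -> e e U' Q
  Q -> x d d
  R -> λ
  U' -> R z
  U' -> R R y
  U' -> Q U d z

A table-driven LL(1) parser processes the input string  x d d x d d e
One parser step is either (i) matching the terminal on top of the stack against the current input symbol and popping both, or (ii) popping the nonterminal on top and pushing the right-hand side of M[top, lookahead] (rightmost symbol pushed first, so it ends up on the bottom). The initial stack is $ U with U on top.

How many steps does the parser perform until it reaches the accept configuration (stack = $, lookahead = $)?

      Stack        Input            Action
   1  $ U          x d d x d d e $  expand U -> Q Q e
   2  $ e Q Q      x d d x d d e $  expand Q -> x d d
   3  $ e Q d d x  x d d x d d e $  match x
   4  $ e Q d d    d d x d d e $    match d
   5  $ e Q d      d x d d e $      match d
   6  $ e Q        x d d e $        expand Q -> x d d
   7  $ e d d x    x d d e $        match x
   8  $ e d d      d d e $          match d
   9  $ e d        d e $            match d
  10  $ e          e $              match e
Accept reached after 10 steps.

10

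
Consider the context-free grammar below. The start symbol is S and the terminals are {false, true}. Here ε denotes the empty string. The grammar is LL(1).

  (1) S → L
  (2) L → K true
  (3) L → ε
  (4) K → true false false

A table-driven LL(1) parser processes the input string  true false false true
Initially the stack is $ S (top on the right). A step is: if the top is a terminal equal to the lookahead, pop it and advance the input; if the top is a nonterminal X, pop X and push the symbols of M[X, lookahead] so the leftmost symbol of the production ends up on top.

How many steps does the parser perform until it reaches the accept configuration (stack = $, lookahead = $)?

     Stack                    Input                    Action
  1  $ S                      true false false true $  expand S → L
  2  $ L                      true false false true $  expand L → K true
  3  $ true K                 true false false true $  expand K → true false false
  4  $ true false false true  true false false true $  match true
  5  $ true false false       false false true $       match false
  6  $ true false             false true $             match false
  7  $ true                   true $                   match true
Accept reached after 7 steps.

7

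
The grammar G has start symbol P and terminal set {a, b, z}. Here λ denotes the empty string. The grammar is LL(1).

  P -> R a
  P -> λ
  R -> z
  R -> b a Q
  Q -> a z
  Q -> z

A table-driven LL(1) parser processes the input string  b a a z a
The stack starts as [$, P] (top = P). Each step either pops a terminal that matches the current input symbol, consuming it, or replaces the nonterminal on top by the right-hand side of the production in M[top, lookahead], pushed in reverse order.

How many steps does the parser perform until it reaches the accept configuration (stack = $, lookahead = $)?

8

     Stack      Input        Action
  1  $ P        b a a z a $  expand P -> R a
  2  $ a R      b a a z a $  expand R -> b a Q
  3  $ a Q a b  b a a z a $  match b
  4  $ a Q a    a a z a $    match a
  5  $ a Q      a z a $      expand Q -> a z
  6  $ a z a    a z a $      match a
  7  $ a z      z a $        match z
  8  $ a        a $          match a
Accept reached after 8 steps.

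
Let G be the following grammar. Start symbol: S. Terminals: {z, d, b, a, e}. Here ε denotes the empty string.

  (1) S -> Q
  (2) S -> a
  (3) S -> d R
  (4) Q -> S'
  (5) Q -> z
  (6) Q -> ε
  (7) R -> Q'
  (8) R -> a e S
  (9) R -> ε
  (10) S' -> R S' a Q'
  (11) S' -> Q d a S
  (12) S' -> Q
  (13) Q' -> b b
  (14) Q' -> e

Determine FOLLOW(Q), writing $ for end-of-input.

FIRST(Q') = {b, e}
FIRST(R) = {ε, a, b, e}  (via Q')
FIRST(S) = {ε, a, b, d, e, z}  (via Q)
FIRST(Q) = {ε, a, b, d, e, z}  (via S')
FIRST(S') = {ε, a, b, d, e, z}  (via R S' a Q', Q d a S, Q)
FOLLOW(S) includes $ since S is the start symbol.
FOLLOW(S): in R->a e S, the suffix after S is empty, so FOLLOW(S) ⊇ FOLLOW(R) = {$, a, b, d, e, z}; in S'->Q d a S, the suffix after S is empty, so FOLLOW(S) ⊇ FOLLOW(S') = {$, a, b, d, e, z}. Thus FOLLOW(S) = {$, a, b, d, e, z}.
FOLLOW(R): in S->d R, the suffix after R is empty, so FOLLOW(R) ⊇ FOLLOW(S) = {$, a, b, d, e, z}; in S'->R S' a Q', R is followed by S' a Q' with FIRST {a, b, d, e, z}. Thus FOLLOW(R) = {$, a, b, d, e, z}.
FOLLOW(Q): in S->Q, the suffix after Q is empty, so FOLLOW(Q) ⊇ FOLLOW(S) = {$, a, b, d, e, z}; in S'->Q d a S, Q is followed by d a S with FIRST {d}; in S'->Q, the suffix after Q is empty, so FOLLOW(Q) ⊇ FOLLOW(S') = {$, a, b, d, e, z}. Thus FOLLOW(Q) = {$, a, b, d, e, z}.
FOLLOW(S'): in Q->S', the suffix after S' is empty, so FOLLOW(S') ⊇ FOLLOW(Q) = {$, a, b, d, e, z}; in S'->R S' a Q', S' is followed by a Q' with FIRST {a}. Thus FOLLOW(S') = {$, a, b, d, e, z}.
FOLLOW(Q'): in R->Q', the suffix after Q' is empty, so FOLLOW(Q') ⊇ FOLLOW(R) = {$, a, b, d, e, z}; in S'->R S' a Q', the suffix after Q' is empty, so FOLLOW(Q') ⊇ FOLLOW(S') = {$, a, b, d, e, z}. Thus FOLLOW(Q') = {$, a, b, d, e, z}.

{$, a, b, d, e, z}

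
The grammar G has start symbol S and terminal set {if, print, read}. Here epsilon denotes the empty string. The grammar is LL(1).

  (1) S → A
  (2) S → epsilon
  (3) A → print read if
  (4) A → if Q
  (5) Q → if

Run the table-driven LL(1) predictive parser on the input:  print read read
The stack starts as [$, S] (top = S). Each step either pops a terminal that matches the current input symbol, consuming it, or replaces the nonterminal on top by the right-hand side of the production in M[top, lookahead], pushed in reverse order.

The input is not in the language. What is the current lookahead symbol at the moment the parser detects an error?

     Stack            Input              Action
  1  $ S              print read read $  expand S → A
  2  $ A              print read read $  expand A → print read if
  3  $ if read print  print read read $  match print
  4  $ if read        read read $        match read
  5  $ if             read $             error: top is terminal if but lookahead is read

read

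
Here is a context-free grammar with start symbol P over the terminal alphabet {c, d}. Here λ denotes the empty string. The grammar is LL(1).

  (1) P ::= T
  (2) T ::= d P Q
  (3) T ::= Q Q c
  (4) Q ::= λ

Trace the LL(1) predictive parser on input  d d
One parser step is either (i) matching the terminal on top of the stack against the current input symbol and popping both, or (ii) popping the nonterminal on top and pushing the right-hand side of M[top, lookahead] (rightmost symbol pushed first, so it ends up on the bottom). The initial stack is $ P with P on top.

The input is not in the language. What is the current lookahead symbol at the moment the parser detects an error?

     Stack      Input  Action
  1  $ P        d d $  expand P ::= T
  2  $ T        d d $  expand T ::= d P Q
  3  $ Q P d    d d $  match d
  4  $ Q P      d $    expand P ::= T
  5  $ Q T      d $    expand T ::= d P Q
  6  $ Q Q P d  d $    match d
  7  $ Q Q P    $      error: M[P, $] is empty

$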